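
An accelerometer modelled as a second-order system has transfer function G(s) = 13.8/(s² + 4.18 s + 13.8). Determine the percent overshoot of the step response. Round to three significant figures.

Comparing the denominator to s² + 2ζω_n s + ω_n²: ω_n = √13.8 = 3.71 rad/s, and 2ζω_n = 4.18 so ζ = 4.18/(2·3.71) = 0.563.
%OS = 100 e^{−πζ/√(1−ζ²)} with ζ = 0.563 gives 11.8%.

%OS ≈ 11.8%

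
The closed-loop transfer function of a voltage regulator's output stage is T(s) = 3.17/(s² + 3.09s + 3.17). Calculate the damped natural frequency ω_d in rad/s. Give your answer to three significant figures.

ω_d ≈ 0.885 rad/s

ω_n = √3.17 = 1.78 rad/s; ζ = 3.09/(2·1.78) = 0.868.
ω_d = ω_n√(1−ζ²) = 0.885 rad/s.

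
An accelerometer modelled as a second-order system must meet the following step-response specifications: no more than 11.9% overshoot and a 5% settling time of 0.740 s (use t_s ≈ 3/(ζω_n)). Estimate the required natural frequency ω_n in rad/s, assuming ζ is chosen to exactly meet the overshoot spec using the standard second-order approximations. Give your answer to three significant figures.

ω_n ≈ 7.23 rad/s

ζ = −ln(OS)/√(π² + (ln OS)²). With OS = 0.119, ln OS = −2.129 and ζ = 2.129/3.795 = 0.561.
Then ω_n = 3/(ζ t_s) = 3/(0.561 × 0.740) = 7.23 rad/s.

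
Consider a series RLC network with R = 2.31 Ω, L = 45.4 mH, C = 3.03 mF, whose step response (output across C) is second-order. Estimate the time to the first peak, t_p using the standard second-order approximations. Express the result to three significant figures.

For a series RLC circuit (capacitor voltage as output), ω_n = 1/√(LC) = 1/√(45.4 mH · 3.03 mF) = 85.3 rad/s.
ζ = (R/2)·√(C/L) = (2.31/2)·√(3.03 mF/45.4 mH) = 0.298.
ω_d = ω_n√(1−ζ²) = 81.4 rad/s. t_p = π/ω_d = 0.0386 s.

t_p ≈ 0.0386 s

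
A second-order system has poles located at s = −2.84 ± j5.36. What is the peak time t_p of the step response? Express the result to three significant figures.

t_p ≈ 0.586 s

t_p = π/ω_d with ω_d = 5.36 (the imaginary part), so t_p = 0.586 s.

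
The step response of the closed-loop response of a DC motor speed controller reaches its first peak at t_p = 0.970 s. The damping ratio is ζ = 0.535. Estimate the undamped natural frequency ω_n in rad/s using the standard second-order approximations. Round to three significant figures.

Peak time t_p = π/ω_d, so ω_d = π/t_p = π/0.970 = 3.24 rad/s.
ω_n = ω_d/√(1−ζ²) = 3.24/√0.714 = 3.83 rad/s.

ω_n ≈ 3.83 rad/s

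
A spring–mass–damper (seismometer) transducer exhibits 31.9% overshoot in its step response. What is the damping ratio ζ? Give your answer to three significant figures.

ζ ≈ 0.342

From %OS = 100·exp(−πζ/√(1−ζ²)), invert to get ζ = −ln(OS)/√(π² + ln²(OS)) with OS = 0.319.
−ln 0.319 = 1.143, so ζ = 1.143/√(π² + 1.305) = 0.342.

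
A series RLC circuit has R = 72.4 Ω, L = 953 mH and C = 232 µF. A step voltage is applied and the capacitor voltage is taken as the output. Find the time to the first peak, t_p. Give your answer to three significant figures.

For a series RLC circuit (capacitor voltage as output), ω_n = 1/√(LC) = 1/√(953 mH · 232 µF) = 67.3 rad/s.
ζ = (R/2)·√(C/L) = (72.4/2)·√(232 µF/953 mH) = 0.565.
The damped frequency ω_d = ω_n√(1−ζ²) = 55.5 rad/s. t_p = π/ω_d = 0.0566 s.

t_p ≈ 0.0566 s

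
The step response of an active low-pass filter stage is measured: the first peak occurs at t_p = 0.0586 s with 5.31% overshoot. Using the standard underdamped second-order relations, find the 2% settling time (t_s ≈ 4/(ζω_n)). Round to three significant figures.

t_s ≈ 0.0798 s

The overshoot fixes ζ = −ln(OS)/√(π²+ln²(OS)) = 0.683.
From t_p = π/ω_d, ω_d = π/0.0586 = 53.6 rad/s, so ω_n = ω_d/√(1−ζ²) = 73.4 rad/s.
t_s ≈ 4/(ζω_n) = 4/(0.683·73.4) = 0.0798 s.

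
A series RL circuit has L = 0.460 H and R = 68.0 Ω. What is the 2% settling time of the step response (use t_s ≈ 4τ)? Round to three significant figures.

t_s ≈ 0.0271 s

τ = L/R = 0.460/68.0 = 0.00676 s.
t_s ≈ 4τ = 0.0271 s.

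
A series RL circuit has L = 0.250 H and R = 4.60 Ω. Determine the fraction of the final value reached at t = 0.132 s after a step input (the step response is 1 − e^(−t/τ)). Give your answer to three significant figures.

τ = L/R = 0.250/4.60 = 0.0543 s.
y(t)/y_∞ = 1 − e^(−t/τ) = 1 − e^(−0.132/0.0543) = 1 − e^(−2.43) = 0.912.

y/y_∞ ≈ 0.912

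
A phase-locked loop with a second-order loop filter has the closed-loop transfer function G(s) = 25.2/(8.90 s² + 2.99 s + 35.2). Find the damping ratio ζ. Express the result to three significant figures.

Dividing through by 8.90: denominator becomes s² + 0.3360 s + 3.955.
So ω_n = √3.955 = 1.99 rad/s and ζ = 0.3360/(2·1.99) = 0.0845.

ζ ≈ 0.0845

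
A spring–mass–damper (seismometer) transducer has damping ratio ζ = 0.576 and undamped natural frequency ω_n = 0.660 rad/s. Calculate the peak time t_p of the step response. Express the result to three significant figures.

t_p ≈ 5.82 s

The damped frequency is ω_d = ω_n√(1−ζ²) = 0.660·√(1−0.332) = 0.540 rad/s.
Peak time t_p = π/ω_d = π/0.540 = 5.82 s.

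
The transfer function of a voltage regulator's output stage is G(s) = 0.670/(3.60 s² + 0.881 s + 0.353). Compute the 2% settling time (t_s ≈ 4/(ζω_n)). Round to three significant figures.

t_s ≈ 32.7 s

Dividing through by 3.60: denominator becomes s² + 0.2447 s + 0.09806.
So ω_n = √0.09806 = 0.313 rad/s and ζ = 0.2447/(2·0.313) = 0.391.
t_s ≈ 4/(ζω_n) = 32.7 s.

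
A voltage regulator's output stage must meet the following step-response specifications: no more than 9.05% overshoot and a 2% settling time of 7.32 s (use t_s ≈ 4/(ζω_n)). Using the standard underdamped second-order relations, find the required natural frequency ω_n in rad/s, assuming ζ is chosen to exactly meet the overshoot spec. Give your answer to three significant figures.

ω_n ≈ 0.900 rad/s

Inverting the overshoot relation: ζ = |ln 0.0905|/√(π² + ln²0.0905) = 0.607.
From t_s ≈ 4/(ζω_n): ω_n = 4/(ζ·t_s) = 4/(0.607·7.32) = 0.900 rad/s.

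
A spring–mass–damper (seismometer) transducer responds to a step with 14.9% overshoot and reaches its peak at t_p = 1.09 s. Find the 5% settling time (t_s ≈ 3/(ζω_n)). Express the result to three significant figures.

ζ from %OS: ζ = |ln 0.149|/√(π²+ln²0.149) = 0.518.
From t_p = π/ω_d, ω_d = π/1.09 = 2.88 rad/s, so ω_n = ω_d/√(1−ζ²) = 3.37 rad/s.
t_s ≈ 3/(ζω_n) = 3/(0.518·3.37) = 1.72 s.

t_s ≈ 1.72 s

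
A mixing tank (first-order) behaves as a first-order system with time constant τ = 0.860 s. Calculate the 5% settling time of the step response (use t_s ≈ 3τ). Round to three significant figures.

t_s ≈ 3τ = 2.58 s.

t_s ≈ 2.58 s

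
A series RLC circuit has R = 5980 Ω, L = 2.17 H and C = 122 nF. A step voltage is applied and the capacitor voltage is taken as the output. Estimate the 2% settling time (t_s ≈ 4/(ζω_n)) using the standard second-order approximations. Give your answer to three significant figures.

t_s ≈ 0.00290 s

For a series RLC circuit (capacitor voltage as output), ω_n = 1/√(LC) = 1/√(2.17 H · 122 nF) = 1940 rad/s.
ζ = (R/2)·√(C/L) = (5980/2)·√(122 nF/2.17 H) = 0.709.
t_s ≈ 4/(ζω_n) = 0.00290 s.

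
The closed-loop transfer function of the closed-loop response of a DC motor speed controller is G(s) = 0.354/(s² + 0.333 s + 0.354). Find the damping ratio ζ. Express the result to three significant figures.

ζ ≈ 0.280

Comparing the denominator to s² + 2ζω_n s + ω_n²: ω_n = √0.354 = 0.595 rad/s, and 2ζω_n = 0.333 so ζ = 0.333/(2·0.595) = 0.280.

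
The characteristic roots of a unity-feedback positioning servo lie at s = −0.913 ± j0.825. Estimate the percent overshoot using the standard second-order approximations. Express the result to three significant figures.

With σ = 0.913, ω_d = 0.825: ω_n = √(σ²+ω_d²) = 1.23 rad/s, ζ = σ/ω_n = 0.742.
Overshoot: exp(−π·0.742/√(1−0.742²)) = 0.0309, i.e. 3.09%.

%OS ≈ 3.09%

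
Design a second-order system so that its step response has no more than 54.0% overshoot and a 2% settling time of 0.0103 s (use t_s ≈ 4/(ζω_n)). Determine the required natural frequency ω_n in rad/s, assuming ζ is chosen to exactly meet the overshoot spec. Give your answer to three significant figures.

ω_n ≈ 2020 rad/s

ζ = −ln(OS)/√(π² + (ln OS)²). With OS = 0.540, ln OS = −0.6162 and ζ = 0.6162/3.201 = 0.192.
Then ω_n = 4/(ζ t_s) = 4/(0.192 × 0.0103) = 2020 rad/s.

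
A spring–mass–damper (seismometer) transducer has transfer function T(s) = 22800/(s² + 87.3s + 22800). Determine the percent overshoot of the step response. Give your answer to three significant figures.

%OS ≈ 38.7%

Comparing the denominator to s² + 2ζω_n s + ω_n²: ω_n = √22800 = 151 rad/s, and 2ζω_n = 87.3 so ζ = 87.3/(2·151) = 0.289.
Overshoot: exp(−π·0.289/√(1−0.289²)) = 0.387, i.e. 38.7%.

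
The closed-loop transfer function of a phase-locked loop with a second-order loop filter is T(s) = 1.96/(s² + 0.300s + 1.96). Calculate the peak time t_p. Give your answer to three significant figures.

ω_n = √1.96 = 1.40 rad/s; ζ = 0.300/(2·1.40) = 0.107.
The damped frequency ω_d = ω_n√(1−ζ²) = 1.39 rad/s. Then t_p = π/ω_d = 2.26 s.

t_p ≈ 2.26 s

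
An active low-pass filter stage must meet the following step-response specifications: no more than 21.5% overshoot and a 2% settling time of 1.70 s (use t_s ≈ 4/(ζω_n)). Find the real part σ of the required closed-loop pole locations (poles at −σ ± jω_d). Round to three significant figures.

The settling-time spec alone fixes σ = ζω_n = 4/t_s = 4/1.70 = 2.35.
(Overshoot then fixes ζ = 0.439 and hence ω_d = σ·√(1−ζ²)/ζ = 4.81 rad/s.)

σ ≈ 2.35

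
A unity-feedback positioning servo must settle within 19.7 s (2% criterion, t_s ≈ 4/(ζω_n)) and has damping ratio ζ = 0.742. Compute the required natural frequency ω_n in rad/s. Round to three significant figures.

Rearranging t_s ≈ 4/(ζω_n) gives ω_n = 4/(ζ·t_s) = 4/(0.742 × 19.7) = 0.274 rad/s.

ω_n ≈ 0.274 rad/s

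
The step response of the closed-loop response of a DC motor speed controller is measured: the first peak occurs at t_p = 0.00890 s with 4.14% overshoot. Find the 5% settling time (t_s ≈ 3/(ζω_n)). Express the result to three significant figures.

From the overshoot, ζ = −ln(OS)/√(π²+ln²(OS)) = 0.712.
From t_p = π/ω_d, ω_d = π/0.00890 = 353 rad/s, so ω_n = ω_d/√(1−ζ²) = 503 rad/s.
t_s ≈ 3/(ζω_n) = 3/(0.712·503) = 0.00838 s.

t_s ≈ 0.00838 s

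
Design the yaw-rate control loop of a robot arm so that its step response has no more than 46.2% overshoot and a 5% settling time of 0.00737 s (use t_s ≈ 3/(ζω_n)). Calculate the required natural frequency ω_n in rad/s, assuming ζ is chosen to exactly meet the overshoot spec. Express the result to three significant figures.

ω_n ≈ 1710 rad/s

Inverting the overshoot relation: ζ = |ln 0.462|/√(π² + ln²0.462) = 0.239.
From t_s ≈ 3/(ζω_n): ω_n = 3/(ζ·t_s) = 3/(0.239·0.00737) = 1710 rad/s.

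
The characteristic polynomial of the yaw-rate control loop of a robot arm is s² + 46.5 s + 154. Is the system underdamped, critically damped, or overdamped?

a² − 4b = 1500 > 0 (two distinct real roots); the system is overdamped.

overdamped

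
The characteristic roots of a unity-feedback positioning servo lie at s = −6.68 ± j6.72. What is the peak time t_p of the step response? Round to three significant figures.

t_p ≈ 0.467 s

t_p = π/ω_d with ω_d = 6.72 (the imaginary part), so t_p = 0.467 s.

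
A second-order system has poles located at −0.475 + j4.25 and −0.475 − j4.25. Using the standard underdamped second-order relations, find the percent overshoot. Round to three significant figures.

%OS ≈ 70.4%

|pole| = ω_n = √(0.475² + 4.25²) = 4.28 rad/s; ζ = cos θ = σ/ω_n = 0.111.
%OS = 100·exp(−πζ/√(1−ζ²)) = 70.4%.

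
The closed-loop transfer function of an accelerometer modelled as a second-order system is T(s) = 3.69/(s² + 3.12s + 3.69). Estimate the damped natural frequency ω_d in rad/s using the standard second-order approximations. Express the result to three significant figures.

ω_n = √3.69 = 1.92 rad/s; ζ = 3.12/(2·1.92) = 0.812.
The damped frequency ω_d = ω_n√(1−ζ²) = 1.12 rad/s.

ω_d ≈ 1.12 rad/s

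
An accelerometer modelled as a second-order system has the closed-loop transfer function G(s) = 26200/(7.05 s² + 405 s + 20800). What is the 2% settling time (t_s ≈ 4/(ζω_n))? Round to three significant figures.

Dividing through by 7.05: denominator becomes s² + 57.45 s + 2950.
So ω_n = √2950 = 54.3 rad/s and ζ = 57.45/(2·54.3) = 0.529.
t_s ≈ 4/(ζω_n) = 0.139 s.

t_s ≈ 0.139 s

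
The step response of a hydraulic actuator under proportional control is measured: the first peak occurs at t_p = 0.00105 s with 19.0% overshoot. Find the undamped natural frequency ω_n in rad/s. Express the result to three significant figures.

ω_n ≈ 3380 rad/s

From the overshoot, ζ = −ln(OS)/√(π²+ln²(OS)) = 0.467.
From t_p = π/ω_d, ω_d = π/0.00105 = 2990 rad/s, so ω_n = ω_d/√(1−ζ²) = 3380 rad/s.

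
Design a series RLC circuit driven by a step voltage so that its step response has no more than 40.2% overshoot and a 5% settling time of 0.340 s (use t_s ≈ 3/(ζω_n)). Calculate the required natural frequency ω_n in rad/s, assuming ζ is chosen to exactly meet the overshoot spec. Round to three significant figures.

ζ = −ln(OS)/√(π² + (ln OS)²). With OS = 0.402, ln OS = −0.9113 and ζ = 0.9113/3.271 = 0.279.
From t_s ≈ 3/(ζω_n): ω_n = 3/(ζ·t_s) = 3/(0.279·0.340) = 31.7 rad/s.

ω_n ≈ 31.7 rad/s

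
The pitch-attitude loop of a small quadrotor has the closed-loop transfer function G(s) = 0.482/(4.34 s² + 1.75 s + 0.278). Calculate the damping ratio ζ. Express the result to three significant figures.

Dividing through by 4.34: denominator becomes s² + 0.4032 s + 0.06406.
So ω_n = √0.06406 = 0.253 rad/s and ζ = 0.4032/(2·0.253) = 0.797.

ζ ≈ 0.797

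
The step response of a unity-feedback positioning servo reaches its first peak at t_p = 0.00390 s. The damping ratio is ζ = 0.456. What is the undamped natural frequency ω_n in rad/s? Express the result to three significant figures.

ω_n ≈ 905 rad/s

Peak time t_p = π/ω_d, so ω_d = π/t_p = π/0.00390 = 806 rad/s.
ω_n = ω_d/√(1−ζ²) = 806/√0.792 = 905 rad/s.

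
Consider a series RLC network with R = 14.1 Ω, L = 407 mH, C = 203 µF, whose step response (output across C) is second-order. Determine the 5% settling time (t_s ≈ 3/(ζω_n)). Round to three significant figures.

For a series RLC circuit (capacitor voltage as output), ω_n = 1/√(LC) = 1/√(407 mH · 203 µF) = 110 rad/s.
ζ = (R/2)·√(C/L) = (14.1/2)·√(203 µF/407 mH) = 0.157.
t_s ≈ 3/(ζω_n) = 0.173 s.

t_s ≈ 0.173 s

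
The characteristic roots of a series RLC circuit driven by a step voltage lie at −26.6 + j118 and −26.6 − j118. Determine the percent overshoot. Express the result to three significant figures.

|pole| = ω_n = √(26.6² + 118²) = 121 rad/s; ζ = cos θ = σ/ω_n = 0.220.
%OS = 100·exp(−πζ/√(1−ζ²)) = 49.3%.

%OS ≈ 49.3%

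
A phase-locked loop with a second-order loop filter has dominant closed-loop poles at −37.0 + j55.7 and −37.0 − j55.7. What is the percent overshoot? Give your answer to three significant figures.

The poles are at −σ ± jω_d with σ = 37.0 and ω_d = 55.7, so ω_n = √(σ²+ω_d²) = 66.9 rad/s and ζ = σ/ω_n = 0.553.
%OS = 100 e^{−πζ/√(1−ζ²)} with ζ = 0.553 gives 12.4%.

%OS ≈ 12.4%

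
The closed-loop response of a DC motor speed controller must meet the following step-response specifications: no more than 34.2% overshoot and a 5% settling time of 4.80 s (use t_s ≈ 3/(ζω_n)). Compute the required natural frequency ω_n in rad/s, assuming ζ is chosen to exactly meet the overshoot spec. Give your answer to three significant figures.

Inverting the overshoot relation: ζ = |ln 0.342|/√(π² + ln²0.342) = 0.323.
Then ω_n = 3/(ζ t_s) = 3/(0.323 × 4.80) = 1.93 rad/s.

ω_n ≈ 1.93 rad/s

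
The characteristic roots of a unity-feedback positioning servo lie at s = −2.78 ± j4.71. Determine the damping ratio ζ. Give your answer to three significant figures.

|pole| = ω_n = √(2.78² + 4.71²) = 5.47 rad/s; ζ = cos θ = σ/ω_n = 0.508.

ζ ≈ 0.508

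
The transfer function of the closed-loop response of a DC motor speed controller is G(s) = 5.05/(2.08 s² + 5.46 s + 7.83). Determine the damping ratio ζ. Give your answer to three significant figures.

Dividing through by 2.08: denominator becomes s² + 2.625 s + 3.764.
So ω_n = √3.764 = 1.94 rad/s and ζ = 2.625/(2·1.94) = 0.676.

ζ ≈ 0.676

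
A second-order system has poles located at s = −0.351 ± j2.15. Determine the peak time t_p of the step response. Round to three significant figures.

t_p ≈ 1.46 s

t_p = π/ω_d with ω_d = 2.15 (the imaginary part), so t_p = 1.46 s.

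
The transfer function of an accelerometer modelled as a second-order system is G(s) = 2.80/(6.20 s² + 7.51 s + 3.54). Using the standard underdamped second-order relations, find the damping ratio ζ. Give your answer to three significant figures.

Dividing through by 6.20: denominator becomes s² + 1.211 s + 0.5710.
So ω_n = √0.5710 = 0.756 rad/s and ζ = 1.211/(2·0.756) = 0.802.

ζ ≈ 0.802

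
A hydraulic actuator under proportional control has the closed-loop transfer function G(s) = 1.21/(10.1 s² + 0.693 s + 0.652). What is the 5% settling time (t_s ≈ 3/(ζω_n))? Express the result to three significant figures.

t_s ≈ 87.4 s

Dividing through by 10.1: denominator becomes s² + 0.06861 s + 0.06455.
So ω_n = √0.06455 = 0.254 rad/s and ζ = 0.06861/(2·0.254) = 0.135.
t_s ≈ 3/(ζω_n) = 87.4 s.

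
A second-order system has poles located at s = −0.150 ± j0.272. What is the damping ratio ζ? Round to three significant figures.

|pole| = ω_n = √(0.150² + 0.272²) = 0.311 rad/s; ζ = cos θ = σ/ω_n = 0.483.

ζ ≈ 0.483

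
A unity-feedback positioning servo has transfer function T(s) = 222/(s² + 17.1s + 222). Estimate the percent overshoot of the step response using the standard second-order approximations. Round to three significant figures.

%OS ≈ 11.1%

Matching coefficients with s² + 2ζω_n s + ω_n² gives ω_n² = 222 ⇒ ω_n = 14.9 rad/s, and ζ = 17.1/(2ω_n) = 0.574.
%OS = 100 e^{−πζ/√(1−ζ²)} with ζ = 0.574 gives 11.1%.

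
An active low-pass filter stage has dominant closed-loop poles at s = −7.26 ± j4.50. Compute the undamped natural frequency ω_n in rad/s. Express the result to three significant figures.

ω_n ≈ 8.54 rad/s

|pole| = ω_n = √(7.26² + 4.50²) = 8.54 rad/s; ζ = cos θ = σ/ω_n = 0.850.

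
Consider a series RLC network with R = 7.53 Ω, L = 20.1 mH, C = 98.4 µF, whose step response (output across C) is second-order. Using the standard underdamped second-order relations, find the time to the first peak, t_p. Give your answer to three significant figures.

For a series RLC circuit (capacitor voltage as output), ω_n = 1/√(LC) = 1/√(20.1 mH · 98.4 µF) = 711 rad/s.
ζ = (R/2)·√(C/L) = (7.53/2)·√(98.4 µF/20.1 mH) = 0.263.
The damped frequency ω_d = ω_n√(1−ζ²) = 686 rad/s. t_p = π/ω_d = 0.00458 s.

t_p ≈ 0.00458 s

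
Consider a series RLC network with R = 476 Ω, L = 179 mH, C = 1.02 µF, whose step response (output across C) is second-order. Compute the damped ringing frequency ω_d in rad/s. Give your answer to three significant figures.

For a series RLC circuit (capacitor voltage as output), ω_n = 1/√(LC) = 1/√(179 mH · 1.02 µF) = 2340 rad/s.
ζ = (R/2)·√(C/L) = (476/2)·√(1.02 µF/179 mH) = 0.568.
ω_d = ω_n√(1−ζ²) = 1930 rad/s.

ω_d ≈ 1930 rad/s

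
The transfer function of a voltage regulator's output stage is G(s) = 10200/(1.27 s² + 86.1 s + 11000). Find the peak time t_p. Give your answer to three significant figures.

Dividing through by 1.27: denominator becomes s² + 67.80 s + 8661.
So ω_n = √8661 = 93.1 rad/s and ζ = 67.80/(2·93.1) = 0.364.
ω_d = ω_n√(1−ζ²) = 86.7 rad/s. t_p = π/ω_d = 0.0362 s.

t_p ≈ 0.0362 s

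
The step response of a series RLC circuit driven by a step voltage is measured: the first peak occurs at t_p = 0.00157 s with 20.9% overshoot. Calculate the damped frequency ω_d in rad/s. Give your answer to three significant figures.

ω_d ≈ 2000 rad/s

t_p = π/ω_d, so ω_d = π/0.00157 = 2000 rad/s.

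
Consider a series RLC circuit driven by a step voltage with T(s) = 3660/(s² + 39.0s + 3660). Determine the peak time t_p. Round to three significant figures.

Matching coefficients with s² + 2ζω_n s + ω_n² gives ω_n² = 3660 ⇒ ω_n = 60.5 rad/s, and ζ = 39.0/(2ω_n) = 0.322.
The damped frequency ω_d = ω_n√(1−ζ²) = 57.3 rad/s. Then t_p = π/ω_d = 0.0549 s.

t_p ≈ 0.0549 s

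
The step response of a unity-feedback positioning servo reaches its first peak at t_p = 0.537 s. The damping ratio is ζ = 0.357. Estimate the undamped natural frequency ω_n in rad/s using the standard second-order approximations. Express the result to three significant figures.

Peak time t_p = π/ω_d, so ω_d = π/t_p = π/0.537 = 5.85 rad/s.
ω_n = ω_d/√(1−ζ²) = 5.85/√0.873 = 6.26 rad/s.

ω_n ≈ 6.26 rad/s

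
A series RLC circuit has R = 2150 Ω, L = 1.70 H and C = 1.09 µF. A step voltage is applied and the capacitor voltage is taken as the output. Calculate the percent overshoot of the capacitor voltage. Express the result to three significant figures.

For a series RLC circuit (capacitor voltage as output), ω_n = 1/√(LC) = 1/√(1.70 H · 1.09 µF) = 735 rad/s.
ζ = (R/2)·√(C/L) = (2150/2)·√(1.09 µF/1.70 H) = 0.861.
Overshoot: exp(−π·0.861/√(1−0.861²)) = 0.00493, i.e. 0.493%.

%OS ≈ 0.493%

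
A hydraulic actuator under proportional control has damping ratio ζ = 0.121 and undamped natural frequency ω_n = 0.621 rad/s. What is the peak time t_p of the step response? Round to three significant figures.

t_p ≈ 5.10 s

The damped frequency is ω_d = ω_n√(1−ζ²) = 0.621·√(1−0.0146) = 0.616 rad/s.
Peak time t_p = π/ω_d = π/0.616 = 5.10 s.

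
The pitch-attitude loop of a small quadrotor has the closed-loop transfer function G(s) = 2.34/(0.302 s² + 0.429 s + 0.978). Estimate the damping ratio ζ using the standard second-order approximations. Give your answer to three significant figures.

ζ ≈ 0.395

Dividing through by 0.302: denominator becomes s² + 1.421 s + 3.238.
So ω_n = √3.238 = 1.80 rad/s and ζ = 1.421/(2·1.80) = 0.395.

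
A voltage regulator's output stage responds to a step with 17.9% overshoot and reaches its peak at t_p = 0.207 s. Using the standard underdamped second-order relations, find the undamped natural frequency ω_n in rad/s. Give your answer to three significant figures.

ω_n ≈ 17.3 rad/s

From the overshoot, ζ = −ln(OS)/√(π²+ln²(OS)) = 0.480.
From t_p = π/ω_d, ω_d = π/0.207 = 15.2 rad/s, so ω_n = ω_d/√(1−ζ²) = 17.3 rad/s.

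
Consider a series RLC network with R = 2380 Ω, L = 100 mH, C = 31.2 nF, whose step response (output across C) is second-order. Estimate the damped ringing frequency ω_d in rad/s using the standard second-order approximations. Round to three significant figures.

ω_d ≈ 13400 rad/s

For a series RLC circuit (capacitor voltage as output), ω_n = 1/√(LC) = 1/√(100 mH · 31.2 nF) = 17900 rad/s.
ζ = (R/2)·√(C/L) = (2380/2)·√(31.2 nF/100 mH) = 0.665.
ω_d = 17900·√(1 − 0.665²) = 13400 rad/s.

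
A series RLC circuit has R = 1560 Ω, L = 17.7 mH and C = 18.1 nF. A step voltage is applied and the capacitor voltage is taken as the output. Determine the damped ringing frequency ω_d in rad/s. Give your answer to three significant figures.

ω_d ≈ 34300 rad/s

For a series RLC circuit (capacitor voltage as output), ω_n = 1/√(LC) = 1/√(17.7 mH · 18.1 nF) = 55900 rad/s.
ζ = (R/2)·√(C/L) = (1560/2)·√(18.1 nF/17.7 mH) = 0.789.
ω_d = 55900·√(1 − 0.789²) = 34300 rad/s.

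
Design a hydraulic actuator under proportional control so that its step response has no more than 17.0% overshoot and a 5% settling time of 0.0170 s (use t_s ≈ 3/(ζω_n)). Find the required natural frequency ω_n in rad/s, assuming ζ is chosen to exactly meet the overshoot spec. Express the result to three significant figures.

Inverting the overshoot relation: ζ = |ln 0.170|/√(π² + ln²0.170) = 0.491.
From t_s ≈ 3/(ζω_n): ω_n = 3/(ζ·t_s) = 3/(0.491·0.0170) = 359 rad/s.

ω_n ≈ 359 rad/s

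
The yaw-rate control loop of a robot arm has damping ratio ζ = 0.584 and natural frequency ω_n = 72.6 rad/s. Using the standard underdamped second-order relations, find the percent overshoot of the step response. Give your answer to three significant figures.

For an underdamped second-order system, %OS = 100·exp(−πζ/√(1−ζ²)).
πζ/√(1−ζ²) = π·0.584/√(1−0.341) = 2.260, so %OS = 100·e^(−2.260) = 10.4%.

%OS ≈ 10.4%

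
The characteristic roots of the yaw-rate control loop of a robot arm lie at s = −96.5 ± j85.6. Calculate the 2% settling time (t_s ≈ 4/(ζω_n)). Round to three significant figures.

For poles at −σ ± jω_d, ζω_n = σ = 96.5, so t_s ≈ 4/σ = 0.0415 s.

t_s ≈ 0.0415 s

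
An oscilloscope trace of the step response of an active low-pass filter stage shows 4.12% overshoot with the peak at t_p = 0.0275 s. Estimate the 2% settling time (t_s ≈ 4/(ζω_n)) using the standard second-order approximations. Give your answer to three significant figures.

t_s ≈ 0.0345 s

ζ from %OS: ζ = |ln 0.0412|/√(π²+ln²0.0412) = 0.712.
t_p = π/ω_d ⇒ ω_d = 114 rad/s; then ω_n = ω_d/√(1−ζ²) = 163 rad/s.
t_s ≈ 4/(ζω_n) = 4/(0.712·163) = 0.0345 s.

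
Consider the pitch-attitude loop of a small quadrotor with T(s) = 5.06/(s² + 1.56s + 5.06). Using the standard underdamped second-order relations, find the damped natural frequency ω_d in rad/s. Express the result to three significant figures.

ω_d ≈ 2.11 rad/s

ω_n = √5.06 = 2.25 rad/s; ζ = 1.56/(2·2.25) = 0.347.
ω_d = ω_n√(1−ζ²) = 2.11 rad/s.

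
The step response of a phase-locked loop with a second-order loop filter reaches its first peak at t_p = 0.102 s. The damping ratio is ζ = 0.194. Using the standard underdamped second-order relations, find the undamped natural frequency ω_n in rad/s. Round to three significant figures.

Peak time t_p = π/ω_d, so ω_d = π/t_p = π/0.102 = 30.8 rad/s.
ω_n = ω_d/√(1−ζ²) = 30.8/√0.962 = 31.4 rad/s.

ω_n ≈ 31.4 rad/s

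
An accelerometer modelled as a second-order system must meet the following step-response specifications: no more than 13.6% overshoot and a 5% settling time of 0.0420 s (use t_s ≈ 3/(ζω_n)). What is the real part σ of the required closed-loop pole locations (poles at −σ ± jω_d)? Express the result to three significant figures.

σ ≈ 71.4

The settling-time spec alone fixes σ = ζω_n = 3/t_s = 3/0.0420 = 71.4.
(Overshoot then fixes ζ = 0.536 and hence ω_d = σ·√(1−ζ²)/ζ = 112 rad/s.)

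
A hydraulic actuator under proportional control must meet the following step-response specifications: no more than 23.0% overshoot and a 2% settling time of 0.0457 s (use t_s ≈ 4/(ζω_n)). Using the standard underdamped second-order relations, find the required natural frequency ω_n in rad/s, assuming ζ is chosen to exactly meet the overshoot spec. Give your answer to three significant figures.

ζ = −ln(OS)/√(π² + (ln OS)²). With OS = 0.230, ln OS = −1.470 and ζ = 1.470/3.468 = 0.424.
From t_s ≈ 4/(ζω_n): ω_n = 4/(ζ·t_s) = 4/(0.424·0.0457) = 207 rad/s.

ω_n ≈ 207 rad/s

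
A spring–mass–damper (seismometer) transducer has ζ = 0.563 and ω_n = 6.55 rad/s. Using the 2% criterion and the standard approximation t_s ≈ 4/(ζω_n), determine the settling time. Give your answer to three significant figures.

t_s ≈ 1.08 s

t_s ≈ 4/(ζω_n) = 4/(0.563 × 6.55) = 1.08 s.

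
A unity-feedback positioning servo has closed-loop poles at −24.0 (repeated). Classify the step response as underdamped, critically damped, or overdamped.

Since there is a repeated negative-real pole, the response is critically damped.

critically damped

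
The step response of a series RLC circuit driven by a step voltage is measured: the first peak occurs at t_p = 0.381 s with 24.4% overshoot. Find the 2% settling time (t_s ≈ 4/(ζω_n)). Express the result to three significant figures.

ζ from %OS: ζ = |ln 0.244|/√(π²+ln²0.244) = 0.410.
From t_p = π/ω_d, ω_d = π/0.381 = 8.25 rad/s, so ω_n = ω_d/√(1−ζ²) = 9.04 rad/s.
t_s ≈ 4/(ζω_n) = 4/(0.410·9.04) = 1.08 s.

t_s ≈ 1.08 s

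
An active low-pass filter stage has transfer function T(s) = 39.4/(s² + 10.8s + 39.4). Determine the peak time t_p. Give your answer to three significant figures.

ω_n = √39.4 = 6.28 rad/s; ζ = 10.8/(2·6.28) = 0.860.
The damped frequency ω_d = ω_n√(1−ζ²) = 3.20 rad/s. Then t_p = π/ω_d = 0.982 s.

t_p ≈ 0.982 s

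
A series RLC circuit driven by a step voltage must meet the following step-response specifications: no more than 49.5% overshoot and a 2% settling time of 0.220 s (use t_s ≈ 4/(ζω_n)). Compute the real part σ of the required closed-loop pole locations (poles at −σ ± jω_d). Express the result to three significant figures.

σ ≈ 18.2

The settling-time spec alone fixes σ = ζω_n = 4/t_s = 4/0.220 = 18.2.
(Overshoot then fixes ζ = 0.218 and hence ω_d = σ·√(1−ζ²)/ζ = 81.2 rad/s.)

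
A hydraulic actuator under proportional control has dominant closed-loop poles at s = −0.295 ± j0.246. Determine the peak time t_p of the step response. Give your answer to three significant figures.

t_p ≈ 12.8 s

t_p = π/ω_d with ω_d = 0.246 (the imaginary part), so t_p = 12.8 s.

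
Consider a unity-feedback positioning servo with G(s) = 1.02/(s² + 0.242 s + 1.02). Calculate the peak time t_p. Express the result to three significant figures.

Comparing the denominator to s² + 2ζω_n s + ω_n²: ω_n = √1.02 = 1.01 rad/s, and 2ζω_n = 0.242 so ζ = 0.242/(2·1.01) = 0.120.
ω_d = 1.01·√(1 − 0.120²) = 1.00 rad/s. Then t_p = π/ω_d = 3.13 s.

t_p ≈ 3.13 s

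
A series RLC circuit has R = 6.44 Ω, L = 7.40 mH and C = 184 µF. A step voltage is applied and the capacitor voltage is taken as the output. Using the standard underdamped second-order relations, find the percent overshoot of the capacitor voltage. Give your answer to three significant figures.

For a series RLC circuit (capacitor voltage as output), ω_n = 1/√(LC) = 1/√(7.40 mH · 184 µF) = 857 rad/s.
ζ = (R/2)·√(C/L) = (6.44/2)·√(184 µF/7.40 mH) = 0.508.
%OS = 100 e^{−πζ/√(1−ζ²)} with ζ = 0.508 gives 15.7%.

%OS ≈ 15.7%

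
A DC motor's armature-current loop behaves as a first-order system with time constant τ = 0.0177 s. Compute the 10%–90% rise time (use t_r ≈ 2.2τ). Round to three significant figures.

t_r ≈ 2.2τ = 0.0389 s.

t_r ≈ 0.0389 s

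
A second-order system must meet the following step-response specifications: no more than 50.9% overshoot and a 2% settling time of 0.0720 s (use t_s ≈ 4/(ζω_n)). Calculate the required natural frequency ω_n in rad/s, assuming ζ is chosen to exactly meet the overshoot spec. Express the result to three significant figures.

ω_n ≈ 264 rad/s

From %OS = 100·exp(−πζ/√(1−ζ²)), invert to get ζ = −ln(OS)/√(π² + ln²(OS)) with OS = 0.509.
−ln 0.509 = 0.6753, so ζ = 0.6753/√(π² + 0.4560) = 0.210.
From t_s ≈ 4/(ζω_n): ω_n = 4/(ζ·t_s) = 4/(0.210·0.0720) = 264 rad/s.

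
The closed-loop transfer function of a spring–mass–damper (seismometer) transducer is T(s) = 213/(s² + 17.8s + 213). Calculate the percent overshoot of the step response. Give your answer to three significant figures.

ω_n = √213 = 14.6 rad/s; ζ = 17.8/(2·14.6) = 0.610.
%OS = 100·exp(−πζ/√(1−ζ²)) = 8.92%.

%OS ≈ 8.92%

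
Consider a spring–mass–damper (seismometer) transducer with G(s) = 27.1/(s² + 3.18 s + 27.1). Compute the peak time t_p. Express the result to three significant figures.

t_p ≈ 0.634 s

Comparing the denominator to s² + 2ζω_n s + ω_n²: ω_n = √27.1 = 5.21 rad/s, and 2ζω_n = 3.18 so ζ = 3.18/(2·5.21) = 0.305.
The damped frequency ω_d = ω_n√(1−ζ²) = 4.96 rad/s. Then t_p = π/ω_d = 0.634 s.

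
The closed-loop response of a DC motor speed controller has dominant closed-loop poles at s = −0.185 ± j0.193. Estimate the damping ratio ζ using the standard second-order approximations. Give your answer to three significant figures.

With σ = 0.185, ω_d = 0.193: ω_n = √(σ²+ω_d²) = 0.267 rad/s, ζ = σ/ω_n = 0.692.

ζ ≈ 0.692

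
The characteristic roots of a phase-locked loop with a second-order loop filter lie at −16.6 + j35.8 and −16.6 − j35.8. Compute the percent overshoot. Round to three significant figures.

%OS ≈ 23.3%

The poles are at −σ ± jω_d with σ = 16.6 and ω_d = 35.8, so ω_n = √(σ²+ω_d²) = 39.5 rad/s and ζ = σ/ω_n = 0.421.
%OS = 100 e^{−πζ/√(1−ζ²)} with ζ = 0.421 gives 23.3%.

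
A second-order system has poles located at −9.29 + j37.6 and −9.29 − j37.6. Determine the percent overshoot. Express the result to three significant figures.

%OS ≈ 46.0%

|pole| = ω_n = √(9.29² + 37.6²) = 38.7 rad/s; ζ = cos θ = σ/ω_n = 0.240.
Overshoot: exp(−π·0.240/√(1−0.240²)) = 0.460, i.e. 46.0%.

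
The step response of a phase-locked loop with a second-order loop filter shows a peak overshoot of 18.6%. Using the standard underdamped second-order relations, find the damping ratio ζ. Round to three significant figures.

ζ ≈ 0.472

Inverting the overshoot relation: ζ = |ln 0.186|/√(π² + ln²0.186) = 0.472.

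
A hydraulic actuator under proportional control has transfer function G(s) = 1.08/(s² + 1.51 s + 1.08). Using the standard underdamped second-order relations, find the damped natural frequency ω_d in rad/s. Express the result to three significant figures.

Matching coefficients with s² + 2ζω_n s + ω_n² gives ω_n² = 1.08 ⇒ ω_n = 1.04 rad/s, and ζ = 1.51/(2ω_n) = 0.726.
The damped frequency ω_d = ω_n√(1−ζ²) = 0.714 rad/s.

ω_d ≈ 0.714 rad/s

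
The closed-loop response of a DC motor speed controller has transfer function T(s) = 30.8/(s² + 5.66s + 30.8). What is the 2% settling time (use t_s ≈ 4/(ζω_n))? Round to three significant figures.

Comparing the denominator to s² + 2ζω_n s + ω_n²: ω_n = √30.8 = 5.55 rad/s, and 2ζω_n = 5.66 so ζ = 5.66/(2·5.55) = 0.510.
t_s ≈ 4/(ζω_n) = 4/(0.510·5.55) = 1.41 s.

t_s ≈ 1.41 s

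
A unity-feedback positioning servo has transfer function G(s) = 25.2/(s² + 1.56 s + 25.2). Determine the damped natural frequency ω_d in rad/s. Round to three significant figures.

ω_n = √25.2 = 5.02 rad/s; ζ = 1.56/(2·5.02) = 0.155.
ω_d = 5.02·√(1 − 0.155²) = 4.96 rad/s.

ω_d ≈ 4.96 rad/s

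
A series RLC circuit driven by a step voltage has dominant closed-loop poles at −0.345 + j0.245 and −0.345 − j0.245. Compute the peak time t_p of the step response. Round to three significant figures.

t_p = π/ω_d with ω_d = 0.245 (the imaginary part), so t_p = 12.8 s.

t_p ≈ 12.8 s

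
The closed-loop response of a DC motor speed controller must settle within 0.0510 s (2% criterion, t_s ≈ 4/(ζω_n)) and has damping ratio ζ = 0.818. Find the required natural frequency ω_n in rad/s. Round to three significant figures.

Rearranging t_s ≈ 4/(ζω_n) gives ω_n = 4/(ζ·t_s) = 4/(0.818 × 0.0510) = 95.9 rad/s.

ω_n ≈ 95.9 rad/s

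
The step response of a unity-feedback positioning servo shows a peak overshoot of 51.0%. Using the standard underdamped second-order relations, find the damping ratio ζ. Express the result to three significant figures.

ζ ≈ 0.210

From %OS = 100·exp(−πζ/√(1−ζ²)), invert to get ζ = −ln(OS)/√(π² + ln²(OS)) with OS = 0.510.
−ln 0.510 = 0.6733, so ζ = 0.6733/√(π² + 0.4534) = 0.210.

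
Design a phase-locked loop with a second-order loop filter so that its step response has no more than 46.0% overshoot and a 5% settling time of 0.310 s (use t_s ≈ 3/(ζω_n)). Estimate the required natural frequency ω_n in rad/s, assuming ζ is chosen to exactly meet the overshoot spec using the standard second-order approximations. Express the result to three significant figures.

ζ = −ln(OS)/√(π² + (ln OS)²). With OS = 0.460, ln OS = −0.7765 and ζ = 0.7765/3.236 = 0.240.
Then ω_n = 3/(ζ t_s) = 3/(0.240 × 0.310) = 40.3 rad/s.

ω_n ≈ 40.3 rad/s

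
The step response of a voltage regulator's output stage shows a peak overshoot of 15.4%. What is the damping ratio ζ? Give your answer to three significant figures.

ζ ≈ 0.512

Inverting the overshoot relation: ζ = |ln 0.154|/√(π² + ln²0.154) = 0.512.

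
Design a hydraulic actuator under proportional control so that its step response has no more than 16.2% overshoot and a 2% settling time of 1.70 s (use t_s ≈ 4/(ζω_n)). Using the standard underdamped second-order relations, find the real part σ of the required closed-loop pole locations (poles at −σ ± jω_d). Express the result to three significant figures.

σ ≈ 2.35

The settling-time spec alone fixes σ = ζω_n = 4/t_s = 4/1.70 = 2.35.
(Overshoot then fixes ζ = 0.501 and hence ω_d = σ·√(1−ζ²)/ζ = 4.06 rad/s.)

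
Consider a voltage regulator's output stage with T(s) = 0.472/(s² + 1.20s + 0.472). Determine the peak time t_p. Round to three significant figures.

t_p ≈ 9.39 s

Comparing the denominator to s² + 2ζω_n s + ω_n²: ω_n = √0.472 = 0.687 rad/s, and 2ζω_n = 1.20 so ζ = 1.20/(2·0.687) = 0.873.
The damped frequency ω_d = ω_n√(1−ζ²) = 0.335 rad/s. Then t_p = π/ω_d = 9.39 s.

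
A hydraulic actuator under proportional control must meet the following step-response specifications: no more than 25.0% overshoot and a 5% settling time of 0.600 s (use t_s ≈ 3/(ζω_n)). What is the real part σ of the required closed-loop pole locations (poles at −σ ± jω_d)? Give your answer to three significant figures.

The settling-time spec alone fixes σ = ζω_n = 3/t_s = 3/0.600 = 5.00.
(Overshoot then fixes ζ = 0.404 and hence ω_d = σ·√(1−ζ²)/ζ = 11.3 rad/s.)

σ ≈ 5.00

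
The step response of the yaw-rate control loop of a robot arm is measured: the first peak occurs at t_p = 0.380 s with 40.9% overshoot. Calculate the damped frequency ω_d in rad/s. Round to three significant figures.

t_p = π/ω_d, so ω_d = π/0.380 = 8.27 rad/s.

ω_d ≈ 8.27 rad/s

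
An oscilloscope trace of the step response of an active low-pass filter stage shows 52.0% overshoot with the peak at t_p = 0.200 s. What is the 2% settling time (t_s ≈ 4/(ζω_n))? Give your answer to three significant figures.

t_s ≈ 1.22 s

From the overshoot, ζ = −ln(OS)/√(π²+ln²(OS)) = 0.204.
From t_p = π/ω_d, ω_d = π/0.200 = 15.7 rad/s, so ω_n = ω_d/√(1−ζ²) = 16.0 rad/s.
t_s ≈ 4/(ζω_n) = 4/(0.204·16.0) = 1.22 s.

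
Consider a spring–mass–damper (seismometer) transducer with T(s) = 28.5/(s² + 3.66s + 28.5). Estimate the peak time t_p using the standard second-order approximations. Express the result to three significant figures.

t_p ≈ 0.626 s

ω_n = √28.5 = 5.34 rad/s; ζ = 3.66/(2·5.34) = 0.343.
ω_d = 5.34·√(1 − 0.343²) = 5.02 rad/s. Then t_p = π/ω_d = 0.626 s.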